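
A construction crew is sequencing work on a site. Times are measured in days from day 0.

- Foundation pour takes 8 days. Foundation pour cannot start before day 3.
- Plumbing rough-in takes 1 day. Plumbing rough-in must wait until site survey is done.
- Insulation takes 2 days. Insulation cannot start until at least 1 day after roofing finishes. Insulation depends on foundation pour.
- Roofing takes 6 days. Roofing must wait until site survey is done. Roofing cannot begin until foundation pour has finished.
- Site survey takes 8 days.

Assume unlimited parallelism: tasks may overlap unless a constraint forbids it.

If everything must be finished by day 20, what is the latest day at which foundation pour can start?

Nothing follows insulation; the deadline of day 20 is its only limit. It must start by 20 − 2 = day 18.
Roofing must finish before insulation (must start by day 18, minus 1-day gap → day 17). With a 6-day duration, roofing must start by 17 − 6 = day 11.
For foundation pour: roofing (must start by day 11); insulation (must start by day 18). The most restrictive is day 11; with an 8-day duration, foundation pour must start by day 3.

3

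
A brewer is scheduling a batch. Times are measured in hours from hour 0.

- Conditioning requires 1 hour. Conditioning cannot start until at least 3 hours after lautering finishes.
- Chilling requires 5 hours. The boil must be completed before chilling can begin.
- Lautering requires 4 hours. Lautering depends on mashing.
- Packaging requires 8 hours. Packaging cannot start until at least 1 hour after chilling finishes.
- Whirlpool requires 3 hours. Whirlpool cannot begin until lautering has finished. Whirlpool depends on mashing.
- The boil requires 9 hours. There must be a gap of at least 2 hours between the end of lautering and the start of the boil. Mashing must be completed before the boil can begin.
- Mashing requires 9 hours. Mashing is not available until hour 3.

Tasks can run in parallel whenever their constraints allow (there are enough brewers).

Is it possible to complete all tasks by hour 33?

Mashing cannot begin until its own release at hour 3. It runs from hour 3 to 3 + 9 = hour 12.
After mashing (finishes hour 12), lautering can start at hour 12 and finishes at hour 16.
Conditioning cannot begin until lautering (finishes hour 16, plus 3-hour gap → hour 19). It runs from hour 19 to 19 + 1 = hour 20.
Whirlpool needs all of lautering (finishes hour 16); mashing (finishes hour 12). That puts its earliest start at hour 16; it finishes at 16 + 3 = hour 19.
The boil has to wait for lautering (finishes hour 16, plus 2-hour gap → hour 18); mashing (finishes hour 12). The latest of these is hour 18, so the boil runs hour 18 to 18 + 9 = hour 27.
Chilling cannot begin until the boil (finishes hour 27). It runs from hour 27 to 27 + 5 = hour 32.
After chilling (finishes hour 32, plus 1-hour gap → hour 33), packaging can start at hour 33 and finishes at hour 41.
The earliest everything can be done is hour 41, which is after the deadline of 33, so it is not possible.

No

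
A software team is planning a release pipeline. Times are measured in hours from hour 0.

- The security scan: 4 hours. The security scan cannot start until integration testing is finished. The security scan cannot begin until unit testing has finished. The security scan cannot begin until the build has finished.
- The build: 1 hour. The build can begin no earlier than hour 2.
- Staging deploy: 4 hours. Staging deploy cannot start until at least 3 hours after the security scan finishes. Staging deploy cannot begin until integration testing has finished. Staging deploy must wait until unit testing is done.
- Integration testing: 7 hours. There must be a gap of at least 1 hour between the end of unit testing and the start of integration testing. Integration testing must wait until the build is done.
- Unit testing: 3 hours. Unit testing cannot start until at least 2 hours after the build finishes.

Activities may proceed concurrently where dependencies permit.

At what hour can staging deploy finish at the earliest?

27

After its own release at hour 2, the build can start at hour 2 and finishes at hour 3.
Unit testing waits on the build (finishes hour 3, plus 2-hour gap → hour 5), so it starts at hour 5 and finishes at 5 + 3 = hour 8.
Integration testing needs all of unit testing (finishes hour 8, plus 1-hour gap → hour 9); the build (finishes hour 3). That puts its earliest start at hour 9; it finishes at 9 + 7 = hour 16.
For the security scan: integration testing (finishes hour 16); unit testing (finishes hour 8); the build (finishes hour 3). Taking the maximum gives a start of hour 16, and it finishes at 16 + 4 = hour 20.
Staging deploy needs all of the security scan (finishes hour 20, plus 3-hour gap → hour 23); integration testing (finishes hour 16); unit testing (finishes hour 8). That puts its earliest start at hour 23; it finishes at 23 + 4 = hour 27.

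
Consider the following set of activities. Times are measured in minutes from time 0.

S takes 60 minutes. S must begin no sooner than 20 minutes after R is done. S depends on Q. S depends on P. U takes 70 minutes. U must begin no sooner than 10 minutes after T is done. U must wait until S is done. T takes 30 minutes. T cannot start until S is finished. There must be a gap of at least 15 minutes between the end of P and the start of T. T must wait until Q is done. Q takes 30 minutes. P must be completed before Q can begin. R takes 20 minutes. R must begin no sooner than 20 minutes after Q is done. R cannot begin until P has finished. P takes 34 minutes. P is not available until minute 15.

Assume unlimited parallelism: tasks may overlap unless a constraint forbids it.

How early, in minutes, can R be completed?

P cannot begin until its own release at minute 15. It runs from minute 15 to 15 + 34 = minute 49.
Q waits on P (finishes minute 49), so it starts at minute 49 and finishes at 49 + 30 = minute 79.
R has to wait for Q (finishes minute 79, plus 20-minute gap → minute 99); P (finishes minute 49). The latest of these is minute 99, so R runs minute 99 to 99 + 20 = minute 119.

119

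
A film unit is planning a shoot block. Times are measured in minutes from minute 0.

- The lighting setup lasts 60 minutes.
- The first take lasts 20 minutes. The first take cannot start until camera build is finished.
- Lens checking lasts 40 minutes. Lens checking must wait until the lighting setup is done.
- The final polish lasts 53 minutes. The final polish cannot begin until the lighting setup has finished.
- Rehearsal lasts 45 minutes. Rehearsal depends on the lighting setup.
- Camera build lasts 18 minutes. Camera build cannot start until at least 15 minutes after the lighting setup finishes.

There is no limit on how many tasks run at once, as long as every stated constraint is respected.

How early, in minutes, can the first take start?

93

Nothing blocks the lighting setup, so it runs from minute 0 to minute 60.
Camera build waits on the lighting setup (finishes minute 60, plus 15-minute gap → minute 75), so it starts at minute 75 and finishes at 75 + 18 = minute 93.
The first take waits on camera build (finishes minute 93), so the earliest it can start is minute 93.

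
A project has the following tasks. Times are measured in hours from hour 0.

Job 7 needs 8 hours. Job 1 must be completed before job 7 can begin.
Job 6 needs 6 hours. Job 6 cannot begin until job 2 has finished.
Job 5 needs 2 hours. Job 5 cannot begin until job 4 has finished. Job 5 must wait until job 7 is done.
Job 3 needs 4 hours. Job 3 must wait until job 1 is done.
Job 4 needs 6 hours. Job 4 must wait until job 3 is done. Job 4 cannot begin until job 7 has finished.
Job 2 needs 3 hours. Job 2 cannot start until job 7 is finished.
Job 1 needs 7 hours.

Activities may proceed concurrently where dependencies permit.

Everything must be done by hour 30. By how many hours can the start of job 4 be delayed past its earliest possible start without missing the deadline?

7

Job 1 can start immediately at hour 0; it finishes at hour 7.
After job 1 (finishes hour 7), job 7 can start at hour 7 and finishes at hour 15.
After job 1 (finishes hour 7), job 3 can start at hour 7 and finishes at hour 11.
Job 4 needs all of job 3 (finishes hour 11); job 7 (finishes hour 15). That puts its earliest start at hour 15; it finishes at 15 + 6 = hour 21.

Working backward from the deadline:
Job 5 must finish by hour 30; it takes 2 hours, so it must start by 30 − 2 = hour 28.
Job 4 has to be done before job 5 (must start by hour 28). That means finishing by hour 28, i.e. starting by 28 − 6 = hour 22.
So job 4 can start as early as hour 15 and as late as hour 22, giving 22 − 15 = 7 hours of slack.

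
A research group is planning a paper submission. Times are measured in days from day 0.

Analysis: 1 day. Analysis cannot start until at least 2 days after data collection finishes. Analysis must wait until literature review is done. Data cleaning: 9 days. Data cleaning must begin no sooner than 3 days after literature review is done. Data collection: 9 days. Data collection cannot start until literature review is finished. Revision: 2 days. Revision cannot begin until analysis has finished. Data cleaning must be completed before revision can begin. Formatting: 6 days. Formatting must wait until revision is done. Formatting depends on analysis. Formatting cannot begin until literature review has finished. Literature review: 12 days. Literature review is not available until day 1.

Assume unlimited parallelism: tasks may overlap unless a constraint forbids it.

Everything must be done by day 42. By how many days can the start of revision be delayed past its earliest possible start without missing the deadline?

After its own release at day 1, literature review can start at day 1 and finishes at day 13.
Data cleaning cannot begin until literature review (finishes day 13, plus 3-day gap → day 16). It runs from day 16 to 16 + 9 = day 25.
After literature review (finishes day 13), data collection can start at day 13 and finishes at day 22.
For analysis: data collection (finishes day 22, plus 2-day gap → day 24); literature review (finishes day 13). Taking the maximum gives a start of day 24, and it finishes at 24 + 1 = day 25.
Revision has to wait for analysis (finishes day 25); data cleaning (finishes day 25). The latest of these is day 25, so revision runs day 25 to 25 + 2 = day 27.

Working backward from the deadline:
Formatting has no dependents, so it just needs to finish by day 42. Starting by 42 − 6 = day 36 achieves that.
Revision must finish before formatting (must start by day 36). With a 2-day duration, revision must start by 36 − 2 = day 34.
So revision can start as early as day 25 and as late as day 34, giving 34 − 25 = 9 days of slack.

9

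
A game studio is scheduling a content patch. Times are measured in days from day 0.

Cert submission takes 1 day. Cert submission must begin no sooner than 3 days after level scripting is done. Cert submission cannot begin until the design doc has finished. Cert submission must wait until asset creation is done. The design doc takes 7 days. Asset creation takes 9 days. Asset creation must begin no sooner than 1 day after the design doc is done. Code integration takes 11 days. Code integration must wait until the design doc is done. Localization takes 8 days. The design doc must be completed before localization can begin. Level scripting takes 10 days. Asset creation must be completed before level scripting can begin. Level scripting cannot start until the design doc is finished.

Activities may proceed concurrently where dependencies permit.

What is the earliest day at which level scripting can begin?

The design doc can start immediately at day 0; it finishes at day 7.
Asset creation waits on the design doc (finishes day 7, plus 1-day gap → day 8), so it starts at day 8 and finishes at 8 + 9 = day 17.
Level scripting waits on asset creation (finishes day 17); the design doc (finishes day 7). The latest of these is day 17, which is the earliest level scripting can start.

17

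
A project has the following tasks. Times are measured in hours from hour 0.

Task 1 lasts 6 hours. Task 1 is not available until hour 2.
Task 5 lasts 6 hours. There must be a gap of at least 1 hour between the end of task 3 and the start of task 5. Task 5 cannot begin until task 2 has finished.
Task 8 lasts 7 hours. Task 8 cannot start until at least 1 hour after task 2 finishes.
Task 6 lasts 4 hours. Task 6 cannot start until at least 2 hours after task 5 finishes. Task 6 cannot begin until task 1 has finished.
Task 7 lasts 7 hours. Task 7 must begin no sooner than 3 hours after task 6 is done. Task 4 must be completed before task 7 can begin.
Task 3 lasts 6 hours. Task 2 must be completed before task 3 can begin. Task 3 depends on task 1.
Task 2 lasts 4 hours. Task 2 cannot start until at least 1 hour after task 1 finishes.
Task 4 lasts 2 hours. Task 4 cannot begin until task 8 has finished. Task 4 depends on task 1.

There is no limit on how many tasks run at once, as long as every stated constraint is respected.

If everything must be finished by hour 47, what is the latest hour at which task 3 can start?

To finish by hour 47, task 7 (duration 7) must start no later than hour 40.
Task 6 feeds into task 7 (must start by hour 40, minus 3-hour gap → hour 37); so task 6 must finish by hour 37 and therefore start by hour 33.
Since task 6 (must start by hour 33, minus 2-hour gap → hour 31) depends on it, task 5 must finish by hour 31. Backing off its 6-hour duration gives a latest start of hour 25.
Since task 5 (must start by hour 25, minus 1-hour gap → hour 24) depends on it, task 3 must finish by hour 24. Backing off its 6-hour duration gives a latest start of hour 18.

18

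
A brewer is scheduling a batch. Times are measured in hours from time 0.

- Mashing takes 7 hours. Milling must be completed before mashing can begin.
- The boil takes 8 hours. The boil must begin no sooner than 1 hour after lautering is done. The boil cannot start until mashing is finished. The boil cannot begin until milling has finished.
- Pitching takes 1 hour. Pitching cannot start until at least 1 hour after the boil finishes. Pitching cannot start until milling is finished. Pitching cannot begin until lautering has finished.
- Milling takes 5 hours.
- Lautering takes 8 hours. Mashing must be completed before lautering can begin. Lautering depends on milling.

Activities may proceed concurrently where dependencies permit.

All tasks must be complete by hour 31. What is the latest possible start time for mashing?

5

Pitching has no dependents, so it just needs to finish by hour 31. Starting by 31 − 1 = hour 30 achieves that.
The boil feeds into pitching (must start by hour 30, minus 1-hour gap → hour 29); so the boil must finish by hour 29 and therefore start by hour 21.
Lautering has several dependents: the boil (must start by hour 21, minus 1-hour gap → hour 20); pitching (must start by hour 30). The earliest of those limits is hour 20, so lautering must start by 20 − 8 = hour 12.
For mashing: lautering (must start by hour 12); the boil (must start by hour 21). The most restrictive is hour 12; with a 7-hour duration, mashing must start by hour 5.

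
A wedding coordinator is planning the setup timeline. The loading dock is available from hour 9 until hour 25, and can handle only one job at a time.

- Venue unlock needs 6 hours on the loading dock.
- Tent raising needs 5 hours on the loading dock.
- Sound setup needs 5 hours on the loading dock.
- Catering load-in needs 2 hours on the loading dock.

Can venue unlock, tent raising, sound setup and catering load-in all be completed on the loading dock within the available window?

The loading dock window is 25 − 9 = 16 hours.
Running back to back, the jobs need 6 + 5 + 5 + 2 = 18 hours on the loading dock.
Since 18 > 16, they cannot all fit.

No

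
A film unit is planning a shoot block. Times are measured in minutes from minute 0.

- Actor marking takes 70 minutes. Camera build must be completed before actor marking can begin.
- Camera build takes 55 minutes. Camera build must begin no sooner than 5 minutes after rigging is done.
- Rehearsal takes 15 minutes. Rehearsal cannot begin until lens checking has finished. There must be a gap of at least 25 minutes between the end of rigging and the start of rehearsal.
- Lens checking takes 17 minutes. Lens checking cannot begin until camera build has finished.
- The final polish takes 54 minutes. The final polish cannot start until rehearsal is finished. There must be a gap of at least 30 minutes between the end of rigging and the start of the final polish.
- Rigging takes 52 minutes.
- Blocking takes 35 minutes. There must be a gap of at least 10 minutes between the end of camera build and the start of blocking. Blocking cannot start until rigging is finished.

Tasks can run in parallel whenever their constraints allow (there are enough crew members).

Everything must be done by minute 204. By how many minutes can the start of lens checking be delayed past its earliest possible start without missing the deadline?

Rigging can start immediately at minute 0; it finishes at minute 52.
Camera build waits on rigging (finishes minute 52, plus 5-minute gap → minute 57), so it starts at minute 57 and finishes at 57 + 55 = minute 112.
Lens checking cannot begin until camera build (finishes minute 112). It runs from minute 112 to 112 + 17 = minute 129.

Working backward from the deadline:
Nothing follows the final polish; the deadline of minute 204 is its only limit. It must start by 204 − 54 = minute 150.
Rehearsal has to be done before the final polish (must start by minute 150). That means finishing by minute 150, i.e. starting by 150 − 15 = minute 135.
Lens checking must finish before rehearsal (must start by minute 135). With a 17-minute duration, lens checking must start by 135 − 17 = minute 118.
So lens checking can start as early as minute 112 and as late as minute 118, giving 118 − 112 = 6 minutes of slack.

6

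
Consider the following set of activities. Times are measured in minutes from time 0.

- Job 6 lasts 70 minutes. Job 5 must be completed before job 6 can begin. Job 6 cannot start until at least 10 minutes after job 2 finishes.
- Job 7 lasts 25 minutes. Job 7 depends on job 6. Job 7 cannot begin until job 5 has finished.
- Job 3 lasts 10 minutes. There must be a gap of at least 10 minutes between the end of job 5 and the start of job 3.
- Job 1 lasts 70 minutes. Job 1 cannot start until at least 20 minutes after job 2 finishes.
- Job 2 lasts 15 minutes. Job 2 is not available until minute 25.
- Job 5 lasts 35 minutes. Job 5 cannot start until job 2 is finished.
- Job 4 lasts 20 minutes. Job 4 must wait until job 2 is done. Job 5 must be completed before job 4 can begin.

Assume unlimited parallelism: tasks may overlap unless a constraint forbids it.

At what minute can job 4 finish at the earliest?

95

After its own release at minute 25, job 2 can start at minute 25 and finishes at minute 40.
Job 5 cannot begin until job 2 (finishes minute 40). It runs from minute 40 to 40 + 35 = minute 75.
For job 4: job 2 (finishes minute 40); job 5 (finishes minute 75). Taking the maximum gives a start of minute 75, and it finishes at 75 + 20 = minute 95.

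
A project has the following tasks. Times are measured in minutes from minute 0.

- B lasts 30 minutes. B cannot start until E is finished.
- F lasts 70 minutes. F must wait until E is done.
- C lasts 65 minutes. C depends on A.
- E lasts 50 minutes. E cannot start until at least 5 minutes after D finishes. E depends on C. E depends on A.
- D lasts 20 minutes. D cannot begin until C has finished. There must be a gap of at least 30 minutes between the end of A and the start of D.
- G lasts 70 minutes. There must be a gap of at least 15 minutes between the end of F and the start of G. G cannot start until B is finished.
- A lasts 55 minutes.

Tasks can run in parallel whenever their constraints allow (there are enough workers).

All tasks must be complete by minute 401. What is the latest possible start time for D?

G must finish by minute 401; it takes 70 minutes, so it must start by 401 − 70 = minute 331.
B feeds into G (must start by minute 331); so B must finish by minute 331 and therefore start by minute 301.
F has to be done before G (must start by minute 331, minus 15-minute gap → minute 316). That means finishing by minute 316, i.e. starting by 316 − 70 = minute 246.
E must finish in time for B (must start by minute 301); F (must start by minute 246). The tightest is minute 246, so E must start by 246 − 50 = minute 196.
D feeds into E (must start by minute 196, minus 5-minute gap → minute 191); so D must finish by minute 191 and therefore start by minute 171.

171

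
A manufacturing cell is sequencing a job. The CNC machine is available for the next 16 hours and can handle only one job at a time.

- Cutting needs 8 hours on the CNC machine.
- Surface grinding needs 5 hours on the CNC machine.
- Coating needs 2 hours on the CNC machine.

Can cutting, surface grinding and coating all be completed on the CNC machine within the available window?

Yes

Running back to back, the jobs need 8 + 5 + 2 = 15 hours on the CNC machine.
Since 15 ≤ 16, they fit within the window.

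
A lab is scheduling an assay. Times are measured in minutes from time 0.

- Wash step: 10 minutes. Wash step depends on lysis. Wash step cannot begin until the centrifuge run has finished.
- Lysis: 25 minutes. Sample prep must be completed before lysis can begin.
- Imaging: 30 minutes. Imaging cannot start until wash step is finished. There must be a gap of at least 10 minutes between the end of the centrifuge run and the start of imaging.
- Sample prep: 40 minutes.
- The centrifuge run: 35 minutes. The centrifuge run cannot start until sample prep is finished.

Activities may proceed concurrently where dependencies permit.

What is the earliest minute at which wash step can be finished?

85

Sample prep has no prerequisites, so it starts at minute 0 and finishes at minute 40.
The centrifuge run cannot begin until sample prep (finishes minute 40). It runs from minute 40 to 40 + 35 = minute 75.
Lysis cannot begin until sample prep (finishes minute 40). It runs from minute 40 to 40 + 25 = minute 65.
For wash step: lysis (finishes minute 65); the centrifuge run (finishes minute 75). Taking the maximum gives a start of minute 75, and it finishes at 75 + 10 = minute 85.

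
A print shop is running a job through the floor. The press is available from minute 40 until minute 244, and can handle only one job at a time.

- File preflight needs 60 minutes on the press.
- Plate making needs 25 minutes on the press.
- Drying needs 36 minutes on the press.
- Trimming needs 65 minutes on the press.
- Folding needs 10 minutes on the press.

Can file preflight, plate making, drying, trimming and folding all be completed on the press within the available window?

The press window is 244 − 40 = 204 minutes.
Running back to back, the jobs need 60 + 25 + 36 + 65 + 10 = 196 minutes on the press.
Since 196 ≤ 204, they fit within the window.

Yes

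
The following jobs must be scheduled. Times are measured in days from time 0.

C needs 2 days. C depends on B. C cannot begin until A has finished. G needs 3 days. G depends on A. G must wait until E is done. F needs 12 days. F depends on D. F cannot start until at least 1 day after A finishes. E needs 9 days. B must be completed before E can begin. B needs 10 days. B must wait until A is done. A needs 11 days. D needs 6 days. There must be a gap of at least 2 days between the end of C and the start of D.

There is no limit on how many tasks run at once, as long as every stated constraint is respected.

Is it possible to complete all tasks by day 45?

Yes

Nothing blocks A, so it runs from day 0 to day 11.
B waits on A (finishes day 11), so it starts at day 11 and finishes at 11 + 10 = day 21.
After B (finishes day 21), E can start at day 21 and finishes at day 30.
G cannot start until A (finishes day 11); E (finishes day 30). The controlling bound is day 30, so G finishes at 30 + 3 = day 33.
C cannot start until B (finishes day 21); A (finishes day 11). The controlling bound is day 21, so C finishes at 21 + 2 = day 23.
After C (finishes day 23, plus 2-day gap → day 25), D can start at day 25 and finishes at day 31.
F has to wait for D (finishes day 31); A (finishes day 11, plus 1-day gap → day 12). The latest of these is day 31, so F runs day 31 to 31 + 12 = day 43.
Every task is finished by day 43, which is no later than the deadline of 45, so the schedule is feasible.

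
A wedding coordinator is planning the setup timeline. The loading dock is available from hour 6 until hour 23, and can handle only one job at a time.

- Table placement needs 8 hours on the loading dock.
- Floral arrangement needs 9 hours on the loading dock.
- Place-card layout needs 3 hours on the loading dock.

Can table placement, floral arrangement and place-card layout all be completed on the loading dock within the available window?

The loading dock window is 23 − 6 = 17 hours.
Running back to back, the jobs need 8 + 9 + 3 = 20 hours on the loading dock.
Since 20 > 17, they cannot all fit.

No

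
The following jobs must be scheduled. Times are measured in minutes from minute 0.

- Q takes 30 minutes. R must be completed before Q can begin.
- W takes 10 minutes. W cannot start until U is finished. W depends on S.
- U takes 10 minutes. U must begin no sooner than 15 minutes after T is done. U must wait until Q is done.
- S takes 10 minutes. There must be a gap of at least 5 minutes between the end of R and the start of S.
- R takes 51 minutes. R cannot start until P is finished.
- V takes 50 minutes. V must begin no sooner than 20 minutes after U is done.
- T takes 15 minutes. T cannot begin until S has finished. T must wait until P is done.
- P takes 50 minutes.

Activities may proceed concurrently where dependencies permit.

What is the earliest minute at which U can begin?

146

Nothing blocks P, so it runs from minute 0 to minute 50.
R cannot begin until P (finishes minute 50). It runs from minute 50 to 50 + 51 = minute 101.
S cannot begin until R (finishes minute 101, plus 5-minute gap → minute 106). It runs from minute 106 to 106 + 10 = minute 116.
T needs all of S (finishes minute 116); P (finishes minute 50). That puts its earliest start at minute 116; it finishes at 116 + 15 = minute 131.
Q cannot begin until R (finishes minute 101). It runs from minute 101 to 101 + 30 = minute 131.
U waits on T (finishes minute 131, plus 15-minute gap → minute 146); Q (finishes minute 131). The latest of these is minute 146, which is the earliest U can start.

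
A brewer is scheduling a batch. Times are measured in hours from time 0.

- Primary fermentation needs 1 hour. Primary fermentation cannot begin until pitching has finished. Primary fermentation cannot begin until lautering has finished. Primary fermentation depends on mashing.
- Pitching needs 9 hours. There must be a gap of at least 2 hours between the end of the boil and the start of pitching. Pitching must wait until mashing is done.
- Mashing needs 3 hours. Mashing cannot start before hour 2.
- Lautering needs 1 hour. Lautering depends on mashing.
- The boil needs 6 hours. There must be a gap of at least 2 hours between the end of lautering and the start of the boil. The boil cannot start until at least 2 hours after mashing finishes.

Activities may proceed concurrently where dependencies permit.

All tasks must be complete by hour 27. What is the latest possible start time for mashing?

Primary fermentation must finish by hour 27; it takes 1 hour, so it must start by 27 − 1 = hour 26.
Pitching must finish before primary fermentation (must start by hour 26). With a 9-hour duration, pitching must start by 26 − 9 = hour 17.
The boil must finish before pitching (must start by hour 17, minus 2-hour gap → hour 15). With a 6-hour duration, the boil must start by 15 − 6 = hour 9.
Lautering has several dependents: the boil (must start by hour 9, minus 2-hour gap → hour 7); primary fermentation (must start by hour 26). The earliest of those limits is hour 7, so lautering must start by 7 − 1 = hour 6.
For mashing: lautering (must start by hour 6); the boil (must start by hour 9, minus 2-hour gap → hour 7); pitching (must start by hour 17); primary fermentation (must start by hour 26). The most restrictive is hour 6; with a 3-hour duration, mashing must start by hour 3.

3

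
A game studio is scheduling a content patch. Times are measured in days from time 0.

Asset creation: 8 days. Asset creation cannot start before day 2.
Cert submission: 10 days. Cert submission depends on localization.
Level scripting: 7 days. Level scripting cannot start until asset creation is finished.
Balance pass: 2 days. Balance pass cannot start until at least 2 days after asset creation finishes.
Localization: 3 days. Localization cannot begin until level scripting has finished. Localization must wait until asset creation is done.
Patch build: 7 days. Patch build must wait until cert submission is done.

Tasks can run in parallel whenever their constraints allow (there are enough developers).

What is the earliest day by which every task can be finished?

Asset creation cannot begin until its own release at day 2. It runs from day 2 to 2 + 8 = day 10.
Balance pass waits on asset creation (finishes day 10, plus 2-day gap → day 12), so it starts at day 12 and finishes at 12 + 2 = day 14.
Level scripting cannot begin until asset creation (finishes day 10). It runs from day 10 to 10 + 7 = day 17.
Localization cannot start until level scripting (finishes day 17); asset creation (finishes day 10). The controlling bound is day 17, so localization finishes at 17 + 3 = day 20.
After localization (finishes day 20), cert submission can start at day 20 and finishes at day 30.
After cert submission (finishes day 30), patch build can start at day 30 and finishes at day 37.
All tasks are finished once the last one completes. Finish times: Asset creation at 10, Level scripting at 17, Balance pass at 14, Localization at 20, Cert submission at 30, Patch build at 37. The latest is day 37.

37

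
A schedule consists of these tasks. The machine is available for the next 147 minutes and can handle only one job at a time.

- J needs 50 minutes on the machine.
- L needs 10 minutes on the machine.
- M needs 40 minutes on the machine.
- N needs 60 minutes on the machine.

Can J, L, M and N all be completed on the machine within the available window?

No

Running back to back, the jobs need 50 + 10 + 40 + 60 = 160 minutes on the machine.
Since 160 > 147, they cannot all fit.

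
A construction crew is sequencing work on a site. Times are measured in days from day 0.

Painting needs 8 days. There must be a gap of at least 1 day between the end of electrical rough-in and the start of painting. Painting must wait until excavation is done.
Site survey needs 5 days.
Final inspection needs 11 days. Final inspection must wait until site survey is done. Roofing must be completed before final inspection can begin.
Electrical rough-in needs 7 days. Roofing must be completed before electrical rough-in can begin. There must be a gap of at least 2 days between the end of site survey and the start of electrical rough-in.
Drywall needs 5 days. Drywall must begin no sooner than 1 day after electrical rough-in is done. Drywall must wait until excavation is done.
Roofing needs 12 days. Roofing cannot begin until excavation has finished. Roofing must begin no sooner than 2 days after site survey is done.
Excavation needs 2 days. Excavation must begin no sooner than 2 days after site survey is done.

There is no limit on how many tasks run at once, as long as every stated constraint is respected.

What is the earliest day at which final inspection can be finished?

Nothing blocks site survey, so it runs from day 0 to day 5.
Excavation cannot begin until site survey (finishes day 5, plus 2-day gap → day 7). It runs from day 7 to 7 + 2 = day 9.
Roofing needs all of excavation (finishes day 9); site survey (finishes day 5, plus 2-day gap → day 7). That puts its earliest start at day 9; it finishes at 9 + 12 = day 21.
Final inspection has to wait for site survey (finishes day 5); roofing (finishes day 21). The latest of these is day 21, so final inspection runs day 21 to 21 + 11 = day 32.

32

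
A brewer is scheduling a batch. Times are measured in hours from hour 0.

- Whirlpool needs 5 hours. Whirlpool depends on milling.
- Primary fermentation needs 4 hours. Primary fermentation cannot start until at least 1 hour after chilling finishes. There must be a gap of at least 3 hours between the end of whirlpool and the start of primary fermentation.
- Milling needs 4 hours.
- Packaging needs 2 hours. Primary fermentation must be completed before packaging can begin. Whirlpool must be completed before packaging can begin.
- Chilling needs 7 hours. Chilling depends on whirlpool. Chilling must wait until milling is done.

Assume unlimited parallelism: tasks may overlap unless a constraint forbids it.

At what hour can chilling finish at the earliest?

Milling can start immediately at hour 0; it finishes at hour 4.
After milling (finishes hour 4), whirlpool can start at hour 4 and finishes at hour 9.
Chilling has to wait for whirlpool (finishes hour 9); milling (finishes hour 4). The latest of these is hour 9, so chilling runs hour 9 to 9 + 7 = hour 16.

16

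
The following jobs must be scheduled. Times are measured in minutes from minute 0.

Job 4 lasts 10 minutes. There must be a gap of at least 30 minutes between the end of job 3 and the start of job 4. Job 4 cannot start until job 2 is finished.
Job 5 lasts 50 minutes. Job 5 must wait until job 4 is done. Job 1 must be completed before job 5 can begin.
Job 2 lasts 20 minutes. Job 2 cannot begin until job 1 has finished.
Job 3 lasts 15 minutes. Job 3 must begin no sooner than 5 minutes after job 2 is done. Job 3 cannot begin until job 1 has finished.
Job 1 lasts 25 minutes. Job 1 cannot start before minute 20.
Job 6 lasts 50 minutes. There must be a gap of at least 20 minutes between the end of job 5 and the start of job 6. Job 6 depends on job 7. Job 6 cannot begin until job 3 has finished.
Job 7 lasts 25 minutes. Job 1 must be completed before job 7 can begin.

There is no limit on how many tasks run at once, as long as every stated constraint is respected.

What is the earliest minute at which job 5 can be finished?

175

Job 1 waits on its own release at minute 20, so it starts at minute 20 and finishes at 20 + 25 = minute 45.
Job 2 cannot begin until job 1 (finishes minute 45). It runs from minute 45 to 45 + 20 = minute 65.
Job 3 has to wait for job 2 (finishes minute 65, plus 5-minute gap → minute 70); job 1 (finishes minute 45). The latest of these is minute 70, so job 3 runs minute 70 to 70 + 15 = minute 85.
For job 4: job 3 (finishes minute 85, plus 30-minute gap → minute 115); job 2 (finishes minute 65). Taking the maximum gives a start of minute 115, and it finishes at 115 + 10 = minute 125.
For job 5: job 4 (finishes minute 125); job 1 (finishes minute 45). Taking the maximum gives a start of minute 125, and it finishes at 125 + 50 = minute 175.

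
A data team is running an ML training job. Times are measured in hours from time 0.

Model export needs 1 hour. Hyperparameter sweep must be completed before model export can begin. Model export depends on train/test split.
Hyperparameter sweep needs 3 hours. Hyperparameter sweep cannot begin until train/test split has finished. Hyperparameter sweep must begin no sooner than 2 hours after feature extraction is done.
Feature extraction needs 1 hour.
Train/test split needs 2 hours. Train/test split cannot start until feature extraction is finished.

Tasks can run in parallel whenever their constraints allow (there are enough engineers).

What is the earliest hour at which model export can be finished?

7

Feature extraction can start immediately at hour 0; it finishes at hour 1.
Train/test split waits on feature extraction (finishes hour 1), so it starts at hour 1 and finishes at 1 + 2 = hour 3.
Hyperparameter sweep needs all of train/test split (finishes hour 3); feature extraction (finishes hour 1, plus 2-hour gap → hour 3). That puts its earliest start at hour 3; it finishes at 3 + 3 = hour 6.
Model export has to wait for hyperparameter sweep (finishes hour 6); train/test split (finishes hour 3). The latest of these is hour 6, so model export runs hour 6 to 6 + 1 = hour 7.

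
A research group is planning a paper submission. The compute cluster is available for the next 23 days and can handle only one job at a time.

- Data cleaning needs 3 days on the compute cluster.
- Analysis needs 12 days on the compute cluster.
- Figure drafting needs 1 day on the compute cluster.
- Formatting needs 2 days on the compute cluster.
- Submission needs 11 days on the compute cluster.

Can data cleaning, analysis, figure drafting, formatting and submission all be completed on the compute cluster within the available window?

No

Running back to back, the jobs need 3 + 12 + 1 + 2 + 11 = 29 days on the compute cluster.
Since 29 > 23, they cannot all fit.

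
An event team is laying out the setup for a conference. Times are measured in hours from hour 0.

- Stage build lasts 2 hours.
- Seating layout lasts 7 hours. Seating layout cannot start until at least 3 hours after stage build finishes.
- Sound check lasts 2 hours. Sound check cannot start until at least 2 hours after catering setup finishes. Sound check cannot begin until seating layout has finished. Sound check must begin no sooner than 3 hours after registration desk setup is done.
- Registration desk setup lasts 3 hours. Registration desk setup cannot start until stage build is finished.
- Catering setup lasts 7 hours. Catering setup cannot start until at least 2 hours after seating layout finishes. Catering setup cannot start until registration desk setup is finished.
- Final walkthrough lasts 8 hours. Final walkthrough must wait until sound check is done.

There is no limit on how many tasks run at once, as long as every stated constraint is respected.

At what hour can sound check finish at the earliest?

25

Nothing blocks stage build, so it runs from hour 0 to hour 2.
Registration desk setup cannot begin until stage build (finishes hour 2). It runs from hour 2 to 2 + 3 = hour 5.
Seating layout waits on stage build (finishes hour 2, plus 3-hour gap → hour 5), so it starts at hour 5 and finishes at 5 + 7 = hour 12.
Catering setup has to wait for seating layout (finishes hour 12, plus 2-hour gap → hour 14); registration desk setup (finishes hour 5). The latest of these is hour 14, so catering setup runs hour 14 to 14 + 7 = hour 21.
For sound check: catering setup (finishes hour 21, plus 2-hour gap → hour 23); seating layout (finishes hour 12); registration desk setup (finishes hour 5, plus 3-hour gap → hour 8). Taking the maximum gives a start of hour 23, and it finishes at 23 + 2 = hour 25.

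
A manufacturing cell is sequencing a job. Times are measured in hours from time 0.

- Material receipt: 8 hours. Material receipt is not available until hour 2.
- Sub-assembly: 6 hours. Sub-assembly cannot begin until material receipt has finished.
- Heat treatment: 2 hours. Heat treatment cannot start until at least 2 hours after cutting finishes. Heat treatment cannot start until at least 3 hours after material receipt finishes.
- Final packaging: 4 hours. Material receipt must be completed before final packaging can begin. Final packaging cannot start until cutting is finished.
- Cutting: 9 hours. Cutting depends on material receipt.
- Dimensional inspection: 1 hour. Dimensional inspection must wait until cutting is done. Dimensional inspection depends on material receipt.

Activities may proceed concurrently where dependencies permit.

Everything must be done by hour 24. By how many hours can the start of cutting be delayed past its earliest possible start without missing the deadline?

Material receipt cannot begin until its own release at hour 2. It runs from hour 2 to 2 + 8 = hour 10.
Cutting waits on material receipt (finishes hour 10), so it starts at hour 10 and finishes at 10 + 9 = hour 19.

Working backward from the deadline:
Heat treatment has no dependents, so it just needs to finish by hour 24. Starting by 24 − 2 = hour 22 achieves that.
Nothing follows dimensional inspection; the deadline of hour 24 is its only limit. It must start by 24 − 1 = hour 23.
Nothing follows final packaging; the deadline of hour 24 is its only limit. It must start by 24 − 4 = hour 20.
For cutting: heat treatment (must start by hour 22, minus 2-hour gap → hour 20); dimensional inspection (must start by hour 23); final packaging (must start by hour 20). The most restrictive is hour 20; with a 9-hour duration, cutting must start by hour 11.
So cutting can start as early as hour 10 and as late as hour 11, giving 11 − 10 = 1 hour of slack.

1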